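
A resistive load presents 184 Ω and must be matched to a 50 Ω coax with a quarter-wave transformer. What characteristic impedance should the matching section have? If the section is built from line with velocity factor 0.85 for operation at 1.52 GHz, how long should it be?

Z_qwt ≈ 95.9 Ω; length ≈ 4.19 cm

Z_qwt = √(Z_0·R_L) = √(50 × 184) = √9200
λ = 0.85·c/f = 0.168 m, so l = λ/4 = 0.0419 m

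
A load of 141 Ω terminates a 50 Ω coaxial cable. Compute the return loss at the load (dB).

RL ≈ 6.44 dB

Γ = (141 − 50)/(141 + 50) = 0.476
RL = −20·log₁₀|Γ| = −20·log₁₀(0.476)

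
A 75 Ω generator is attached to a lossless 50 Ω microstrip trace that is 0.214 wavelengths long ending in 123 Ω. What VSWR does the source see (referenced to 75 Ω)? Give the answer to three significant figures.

βl = 2π × 0.214 = 77°
tan(βl) = 4.35
Z_in = Z_0·(Z_L + jZ_0·tanβl)/(Z_0 + jZ_L·tanβl) = 21.2 − j9.52 Ω
Γ_s = (Z_in − Z_s)/(Z_in + Z_s) = (-53.8 − j9.52)/(96.2 − j9.52), |Γ_s| = 0.565
VSWR = (1 + |Γ_s|)/(1 − |Γ_s|)

VSWR ≈ 3.6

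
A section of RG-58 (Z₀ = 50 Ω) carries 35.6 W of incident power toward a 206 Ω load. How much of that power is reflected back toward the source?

P_reflected ≈ 13.2 W

Γ = (206 − 50)/(206 + 50) = 0.609
|Γ|² = 0.371
P_refl = |Γ|²·P_inc = 13.2 W, P_del = (1 − |Γ|²)·P_inc = 22.4 W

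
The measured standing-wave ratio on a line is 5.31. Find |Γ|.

|Γ| ≈ 0.683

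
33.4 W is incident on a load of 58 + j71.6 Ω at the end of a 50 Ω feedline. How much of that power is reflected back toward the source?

P_reflected ≈ 10.3 W

|Γ| = |(8 + j71.6)/(108 + j71.6)| = 0.556
|Γ|² = 0.309
P_refl = |Γ|²·P_inc = 10.3 W, P_del = (1 − |Γ|²)·P_inc = 23.1 W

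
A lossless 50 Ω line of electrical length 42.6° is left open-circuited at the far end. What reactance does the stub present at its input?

X_in ≈ -54.4 Ω (capacitive)

tan(βl) = 0.92
For an open-circuited stub, Z_in = −jZ_0·cot(βl) = −jZ_0/tan(βl)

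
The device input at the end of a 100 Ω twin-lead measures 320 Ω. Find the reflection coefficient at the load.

Γ = 0.524

Γ = (Z_L − Z_0)/(Z_L + Z_0) = (320 − 100)/(320 + 100) = 220/420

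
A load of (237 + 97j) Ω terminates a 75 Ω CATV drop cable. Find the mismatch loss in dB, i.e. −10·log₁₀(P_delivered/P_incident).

mismatch loss ≈ 1.77 dB

Γ = (162 + j97)/(312 + j97), |Γ| = 0.578
|Γ|² = 0.334, so P_del/P_inc = 1 − |Γ|² = 0.666
ML = −10·log₁₀(1 − |Γ|²)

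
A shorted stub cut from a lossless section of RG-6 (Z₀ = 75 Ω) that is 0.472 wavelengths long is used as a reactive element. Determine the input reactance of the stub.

βl = 2π × 0.472 = 170°
tan(βl) = -0.178
For a shorted stub, Z_in = jZ_0·tan(βl)

X_in ≈ -13.3 Ω (capacitive)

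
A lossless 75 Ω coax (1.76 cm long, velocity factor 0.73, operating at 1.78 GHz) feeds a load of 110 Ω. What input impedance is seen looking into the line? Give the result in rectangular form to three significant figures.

Z_in ≈ 64.5 − j24.7 Ω

λ = v/f = 0.73·c / 1.78 GHz = 0.123 m
βl = 2π·l/λ = 2π × 0.143 = 51.5°
tan(βl) = tan(51.5°) = 1.26
Z_in = Z_0·(Z_L + jZ_0·tanβl)/(Z_0 + jZ_L·tanβl)
     = 75·(110 + j94.3)/(75 + j138)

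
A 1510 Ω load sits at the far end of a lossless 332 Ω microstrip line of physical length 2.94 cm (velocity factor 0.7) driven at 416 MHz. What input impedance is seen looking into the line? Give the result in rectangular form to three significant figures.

λ = v/f = 0.7·c / 416 MHz = 0.505 m
βl = 2π·l/λ = 2π × 0.0582 = 21°
tan(βl) = tan(21°) = 0.383
Z_in = Z_0·(Z_L + jZ_0·tanβl)/(Z_0 + jZ_L·tanβl)
     = 332·(1510 + j127)/(332 + j579)

Z_in ≈ 429 − j620 Ω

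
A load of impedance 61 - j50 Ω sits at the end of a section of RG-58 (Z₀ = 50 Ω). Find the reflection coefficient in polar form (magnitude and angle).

Γ = (Z_L − Z_0)/(Z_L + Z_0) = (11 − j50)/(111 − j50)
|Γ| = 51.2/122 = 0.421

Γ ≈ 0.421 ∠ -53.3°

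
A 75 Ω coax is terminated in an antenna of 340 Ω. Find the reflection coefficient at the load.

Γ = 0.639

Γ = (Z_L − Z_0)/(Z_L + Z_0) = (340 − 75)/(340 + 75) = 265/415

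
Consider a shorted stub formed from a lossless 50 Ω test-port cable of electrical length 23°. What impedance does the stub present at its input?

Z_in ≈ +j21.2 Ω

tan(βl) = 0.424
For a shorted stub, Z_in = jZ_0·tan(βl)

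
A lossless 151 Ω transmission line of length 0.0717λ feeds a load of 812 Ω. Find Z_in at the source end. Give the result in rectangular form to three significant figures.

βl = 2π × 0.0717 = 25.8°
tan(βl) = tan(25.8°) = 0.484
Z_in = Z_0·(Z_L + jZ_0·tanβl)/(Z_0 + jZ_L·tanβl)
     = 151·(812 + j73)/(151 + j393)

Z_in ≈ 129 − j263 Ω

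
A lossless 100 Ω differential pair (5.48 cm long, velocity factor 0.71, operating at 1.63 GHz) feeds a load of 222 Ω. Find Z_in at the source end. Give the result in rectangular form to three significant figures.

Z_in ≈ 115 + j86.6 Ω

λ = v/f = 0.71·c / 1.63 GHz = 0.131 m
βl = 2π·l/λ = 2π × 0.419 = 151°
tan(βl) = tan(151°) = -0.555
Z_in = Z_0·(Z_L + jZ_0·tanβl)/(Z_0 + jZ_L·tanβl)
     = 100·(222 − j55.5)/(100 − j123)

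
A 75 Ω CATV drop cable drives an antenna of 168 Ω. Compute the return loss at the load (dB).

RL ≈ 8.34 dB

Γ = (168 − 75)/(168 + 75) = 0.383
RL = −20·log₁₀|Γ| = −20·log₁₀(0.383)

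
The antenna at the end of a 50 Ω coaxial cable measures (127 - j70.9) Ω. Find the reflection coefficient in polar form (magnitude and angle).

Γ ≈ 0.549 ∠ -20.8°

Γ = (Z_L − Z_0)/(Z_L + Z_0) = (77 − j70.9)/(177 − j70.9)
|Γ| = 105/191 = 0.549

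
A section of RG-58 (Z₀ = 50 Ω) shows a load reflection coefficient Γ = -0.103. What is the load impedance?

Z_L ≈ 40.7 Ω

Z_L = Z_0·(1 + Γ)/(1 − Γ) = 50·(0.897)/(1.1)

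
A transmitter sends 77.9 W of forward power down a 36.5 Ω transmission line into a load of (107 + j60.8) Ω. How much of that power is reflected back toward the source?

P_reflected ≈ 27.8 W

|Γ| = |(70.5 + j60.8)/(143.5 + j60.8)| = 0.597
|Γ|² = 0.357
P_refl = |Γ|²·P_inc = 27.8 W, P_del = (1 − |Γ|²)·P_inc = 50.1 W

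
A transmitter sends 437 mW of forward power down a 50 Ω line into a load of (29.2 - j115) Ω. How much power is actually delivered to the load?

P_delivered ≈ 131 mW

|Γ| = |(-20.8 − j115)/(79.2 − j115)| = 0.837
|Γ|² = 0.7
P_refl = |Γ|²·P_inc = 306 mW, P_del = (1 − |Γ|²)·P_inc = 131 mW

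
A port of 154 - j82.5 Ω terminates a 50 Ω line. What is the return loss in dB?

Γ = (104 − j82.5)/(204 − j82.5), |Γ| = 0.603
RL = −20·log₁₀|Γ| = −20·log₁₀(0.603)

RL ≈ 4.39 dB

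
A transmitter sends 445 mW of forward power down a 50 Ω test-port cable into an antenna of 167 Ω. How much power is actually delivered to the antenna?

Γ = (167 − 50)/(167 + 50) = 0.539
|Γ|² = 0.291
P_refl = |Γ|²·P_inc = 129 mW, P_del = (1 − |Γ|²)·P_inc = 316 mW

P_delivered ≈ 316 mW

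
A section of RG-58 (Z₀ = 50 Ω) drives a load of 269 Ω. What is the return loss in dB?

RL ≈ 3.27 dB

Γ = (269 − 50)/(269 + 50) = 0.687
RL = −20·log₁₀|Γ| = −20·log₁₀(0.687)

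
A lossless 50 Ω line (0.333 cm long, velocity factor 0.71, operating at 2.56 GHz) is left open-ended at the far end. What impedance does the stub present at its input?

Z_in ≈ −j195 Ω

λ = v/f = 0.71·c / 2.56 GHz = 0.0832 m
βl = 2π·l/λ = 2π × 0.04 = 14.4°
tan(βl) = 0.257
For an open-ended stub, Z_in = −jZ_0·cot(βl) = −jZ_0/tan(βl)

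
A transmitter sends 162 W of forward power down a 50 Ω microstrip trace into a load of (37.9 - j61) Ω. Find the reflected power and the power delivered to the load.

P_reflected ≈ 54.7 W; P_delivered ≈ 107 W

|Γ| = |(-12.1 − j61)/(87.9 − j61)| = 0.581
|Γ|² = 0.338
P_refl = |Γ|²·P_inc = 54.7 W, P_del = (1 − |Γ|²)·P_inc = 107 W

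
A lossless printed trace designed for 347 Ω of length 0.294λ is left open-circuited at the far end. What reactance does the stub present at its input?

βl = 2π × 0.294 = 106°
tan(βl) = -3.52
For an open-circuited stub, Z_in = −jZ_0·cot(βl) = −jZ_0/tan(βl)

X_in ≈ 98.5 Ω (inductive)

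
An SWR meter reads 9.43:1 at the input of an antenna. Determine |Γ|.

|Γ| ≈ 0.808

|Γ| = (S − 1)/(S + 1) = (9.43 − 1)/(9.43 + 1) = 8.43/10.4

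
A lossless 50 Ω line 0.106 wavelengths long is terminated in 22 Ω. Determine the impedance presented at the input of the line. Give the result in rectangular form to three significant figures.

Z_in ≈ 31.8 + j28.3 Ω

βl = 2π × 0.106 = 38.2°
tan(βl) = tan(38.2°) = 0.786
Z_in = Z_0·(Z_L + jZ_0·tanβl)/(Z_0 + jZ_L·tanβl)
     = 50·(22 + j39.3)/(50 + j17.3)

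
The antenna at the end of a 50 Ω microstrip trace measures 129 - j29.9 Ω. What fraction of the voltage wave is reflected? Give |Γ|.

|Γ| ≈ 0.465

Γ = (Z_L − Z_0)/(Z_L + Z_0) = (79 − j29.9)/(179 − j29.9)
|Γ| = 84.5/181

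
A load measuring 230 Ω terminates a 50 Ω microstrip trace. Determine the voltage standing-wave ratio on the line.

Γ = (230 − 50)/(230 + 50) = 0.643
VSWR = (1 + 0.643)/(1 − 0.643)

VSWR ≈ 4.6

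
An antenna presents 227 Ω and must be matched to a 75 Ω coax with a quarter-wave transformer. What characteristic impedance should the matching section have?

Z_qwt = √(Z_0·R_L) = √(75 × 227) = √17020

Z_qwt ≈ 130 Ω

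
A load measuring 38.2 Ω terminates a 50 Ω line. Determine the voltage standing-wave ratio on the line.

Γ = (38.2 − 50)/(38.2 + 50) = -0.134
VSWR = (1 + 0.134)/(1 − 0.134)

VSWR ≈ 1.31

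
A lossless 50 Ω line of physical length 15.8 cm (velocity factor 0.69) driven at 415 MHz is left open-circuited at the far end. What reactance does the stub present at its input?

X_in ≈ 22.3 Ω (inductive)

λ = v/f = 0.69·c / 415 MHz = 0.499 m
βl = 2π·l/λ = 2π × 0.317 = 114°
tan(βl) = -2.24
For an open-circuited stub, Z_in = −jZ_0·cot(βl) = −jZ_0/tan(βl)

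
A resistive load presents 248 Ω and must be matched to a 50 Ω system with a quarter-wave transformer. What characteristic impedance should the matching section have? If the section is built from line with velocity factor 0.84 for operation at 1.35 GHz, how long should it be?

Z_qwt = √(Z_0·R_L) = √(50 × 248) = √12400
λ = 0.84·c/f = 0.187 m, so l = λ/4 = 0.0467 m

Z_qwt ≈ 111 Ω; length ≈ 4.67 cm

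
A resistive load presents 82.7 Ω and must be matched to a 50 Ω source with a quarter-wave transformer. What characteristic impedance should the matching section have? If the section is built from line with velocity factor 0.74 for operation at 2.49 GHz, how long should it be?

Z_qwt = √(Z_0·R_L) = √(50 × 82.7) = √4135
λ = 0.74·c/f = 0.0892 m, so l = λ/4 = 0.0223 m

Z_qwt ≈ 64.3 Ω; length ≈ 2.23 cm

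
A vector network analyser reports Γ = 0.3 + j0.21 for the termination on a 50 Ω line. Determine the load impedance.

Z_L ≈ 81.1 + j39.3 Ω

Z_L = Z_0·(1 + Γ)/(1 − Γ) = 50·(1.3 + j0.21)/(0.7 − j0.21)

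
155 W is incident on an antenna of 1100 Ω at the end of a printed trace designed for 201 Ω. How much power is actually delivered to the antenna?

P_delivered ≈ 81 W

Γ = (1100 − 201)/(1100 + 201) = 0.691
|Γ|² = 0.477
P_refl = |Γ|²·P_inc = 74 W, P_del = (1 − |Γ|²)·P_inc = 81 W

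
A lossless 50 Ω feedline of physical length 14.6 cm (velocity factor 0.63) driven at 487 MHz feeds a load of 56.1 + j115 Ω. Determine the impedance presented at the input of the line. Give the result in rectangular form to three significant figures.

Z_in ≈ 9.3 + j23.3 Ω

λ = v/f = 0.63·c / 487 MHz = 0.388 m
βl = 2π·l/λ = 2π × 0.376 = 135°
tan(βl) = tan(135°) = -0.985
Z_in = Z_0·(Z_L + jZ_0·tanβl)/(Z_0 + jZ_L·tanβl)
     = 50·(56.1 + j65.7)/(163 − j55.3)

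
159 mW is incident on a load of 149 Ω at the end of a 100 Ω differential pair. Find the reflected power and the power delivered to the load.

P_reflected ≈ 6.16 mW; P_delivered ≈ 153 mW

Γ = (149 − 100)/(149 + 100) = 0.197
|Γ|² = 0.0387
P_refl = |Γ|²·P_inc = 6.16 mW, P_del = (1 − |Γ|²)·P_inc = 153 mW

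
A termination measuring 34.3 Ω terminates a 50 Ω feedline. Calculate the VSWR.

Γ = (34.3 − 50)/(34.3 + 50) = -0.186
VSWR = (1 + 0.186)/(1 − 0.186)

VSWR ≈ 1.46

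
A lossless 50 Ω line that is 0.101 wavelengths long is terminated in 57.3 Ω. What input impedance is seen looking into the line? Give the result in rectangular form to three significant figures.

Z_in ≈ 51.6 − j6.74 Ω

βl = 2π × 0.101 = 36.4°
tan(βl) = tan(36.4°) = 0.736
Z_in = Z_0·(Z_L + jZ_0·tanβl)/(Z_0 + jZ_L·tanβl)
     = 50·(57.3 + j36.8)/(50 + j42.2)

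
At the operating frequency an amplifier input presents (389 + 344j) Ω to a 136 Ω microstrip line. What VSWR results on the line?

Γ = (Z_L − Z_0)/(Z_L + Z_0) = (253 + j344)/(525 + j344)
|Γ| = 427/628 = 0.68
VSWR = (1 + |Γ|)/(1 − |Γ|) = 1.68/0.32

VSWR ≈ 5.26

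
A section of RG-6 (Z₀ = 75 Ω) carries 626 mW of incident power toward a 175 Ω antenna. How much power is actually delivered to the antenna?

P_delivered ≈ 526 mW

Γ = (175 − 75)/(175 + 75) = 0.4
|Γ|² = 0.16
P_refl = |Γ|²·P_inc = 100 mW, P_del = (1 − |Γ|²)·P_inc = 526 mW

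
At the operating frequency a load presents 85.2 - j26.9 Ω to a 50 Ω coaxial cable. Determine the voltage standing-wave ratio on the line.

Γ = (Z_L − Z_0)/(Z_L + Z_0) = (35.2 − j26.9)/(135.2 − j26.9)
|Γ| = 44.3/138 = 0.321
VSWR = (1 + |Γ|)/(1 − |Γ|) = 1.32/0.679

VSWR ≈ 1.95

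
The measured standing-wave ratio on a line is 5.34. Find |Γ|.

|Γ| = (S − 1)/(S + 1) = (5.34 − 1)/(5.34 + 1) = 4.34/6.34

|Γ| ≈ 0.685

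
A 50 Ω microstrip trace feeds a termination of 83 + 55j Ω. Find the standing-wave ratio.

Γ = (Z_L − Z_0)/(Z_L + Z_0) = (33 + j55)/(133 + j55)
|Γ| = 64.1/144 = 0.446
VSWR = (1 + |Γ|)/(1 − |Γ|) = 1.45/0.554

VSWR ≈ 2.61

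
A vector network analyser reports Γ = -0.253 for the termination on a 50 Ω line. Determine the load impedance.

Z_L = Z_0·(1 + Γ)/(1 − Γ) = 50·(0.747)/(1.25)

Z_L ≈ 29.8 Ω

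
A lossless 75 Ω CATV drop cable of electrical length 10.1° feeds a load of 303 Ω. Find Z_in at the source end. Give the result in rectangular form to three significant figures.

Z_in ≈ 206 − j135 Ω

tan(βl) = tan(10.1°) = 0.178
Z_in = Z_0·(Z_L + jZ_0·tanβl)/(Z_0 + jZ_L·tanβl)
     = 75·(303 + j13.4)/(75 + j54)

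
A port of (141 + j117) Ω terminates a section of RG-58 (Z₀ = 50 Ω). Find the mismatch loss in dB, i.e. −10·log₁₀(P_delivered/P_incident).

mismatch loss ≈ 2.5 dB

Γ = (91 + j117)/(191 + j117), |Γ| = 0.662
|Γ|² = 0.438, so P_del/P_inc = 1 − |Γ|² = 0.562
ML = −10·log₁₀(1 − |Γ|²)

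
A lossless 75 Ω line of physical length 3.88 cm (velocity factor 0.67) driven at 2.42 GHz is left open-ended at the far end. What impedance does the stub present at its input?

λ = v/f = 0.67·c / 2.42 GHz = 0.0831 m
βl = 2π·l/λ = 2π × 0.467 = 168°
tan(βl) = -0.209
For an open-ended stub, Z_in = −jZ_0·cot(βl) = −jZ_0/tan(βl)

Z_in ≈ +j358 Ω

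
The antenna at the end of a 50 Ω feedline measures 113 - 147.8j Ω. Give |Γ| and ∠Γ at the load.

Γ ≈ 0.73 ∠ -24.7°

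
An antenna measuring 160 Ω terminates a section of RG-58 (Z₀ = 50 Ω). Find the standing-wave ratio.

Γ = (160 − 50)/(160 + 50) = 0.524
VSWR = (1 + 0.524)/(1 − 0.524)

VSWR ≈ 3.2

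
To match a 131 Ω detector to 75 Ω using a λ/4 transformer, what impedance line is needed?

Z_qwt ≈ 99.1 Ω

Z_qwt = √(Z_0·R_L) = √(75 × 131) = √9825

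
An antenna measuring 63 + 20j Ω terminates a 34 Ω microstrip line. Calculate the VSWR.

Γ = (Z_L − Z_0)/(Z_L + Z_0) = (29 + j20)/(97 + j20)
|Γ| = 35.2/99 = 0.356
VSWR = (1 + |Γ|)/(1 − |Γ|) = 1.36/0.644

VSWR ≈ 2.1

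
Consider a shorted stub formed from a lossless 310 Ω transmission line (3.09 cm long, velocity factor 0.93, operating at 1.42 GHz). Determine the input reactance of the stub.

λ = v/f = 0.93·c / 1.42 GHz = 0.196 m
βl = 2π·l/λ = 2π × 0.157 = 56.6°
tan(βl) = 1.52
For a shorted stub, Z_in = jZ_0·tan(βl)

X_in ≈ 470 Ω (inductive)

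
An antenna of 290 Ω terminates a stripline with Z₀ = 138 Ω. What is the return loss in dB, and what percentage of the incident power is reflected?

RL ≈ 8.99 dB; 12.6% of incident power reflected

Γ = (290 − 138)/(290 + 138) = 0.355
RL = −20·log₁₀(0.355) = 8.99 dB
P_refl/P_inc = |Γ|² = 0.126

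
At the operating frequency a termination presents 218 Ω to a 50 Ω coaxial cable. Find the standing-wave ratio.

Γ = (218 − 50)/(218 + 50) = 0.627
VSWR = (1 + 0.627)/(1 − 0.627)

VSWR ≈ 4.36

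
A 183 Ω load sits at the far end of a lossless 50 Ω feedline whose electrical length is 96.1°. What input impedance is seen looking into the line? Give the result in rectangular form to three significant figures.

Z_in ≈ 13.8 + j4.94 Ω

tan(βl) = tan(96.1°) = -9.36
Z_in = Z_0·(Z_L + jZ_0·tanβl)/(Z_0 + jZ_L·tanβl)
     = 50·(183 − j468)/(50 − j1710)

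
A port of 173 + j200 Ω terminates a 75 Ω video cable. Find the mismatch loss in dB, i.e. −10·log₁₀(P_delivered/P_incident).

Γ = (98 + j200)/(248 + j200), |Γ| = 0.699
|Γ|² = 0.489, so P_del/P_inc = 1 − |Γ|² = 0.511
ML = −10·log₁₀(1 − |Γ|²)

mismatch loss ≈ 2.91 dB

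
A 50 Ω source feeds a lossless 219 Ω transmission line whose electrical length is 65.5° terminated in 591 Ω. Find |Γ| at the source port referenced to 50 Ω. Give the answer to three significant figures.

tan(βl) = 2.19
Z_in = Z_0·(Z_L + jZ_0·tanβl)/(Z_0 + jZ_L·tanβl) = 95.3 − j83.7 Ω
Γ_s = (Z_in − Z_s)/(Z_in + Z_s) = (45.3 − j83.7)/(145 − j83.7), |Γ_s| = 0.568

|Γ| ≈ 0.568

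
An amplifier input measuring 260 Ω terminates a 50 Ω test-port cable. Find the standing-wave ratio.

VSWR ≈ 5.2

Γ = (260 − 50)/(260 + 50) = 0.677
VSWR = (1 + 0.677)/(1 − 0.677)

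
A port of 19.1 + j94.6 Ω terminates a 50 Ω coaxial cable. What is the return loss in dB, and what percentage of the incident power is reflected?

RL ≈ 1.42 dB; 72.2% of incident power reflected

Γ = (-30.9 + j94.6)/(69.1 + j94.6), |Γ| = 0.85
RL = −20·log₁₀(0.85) = 1.42 dB
P_refl/P_inc = |Γ|² = 0.722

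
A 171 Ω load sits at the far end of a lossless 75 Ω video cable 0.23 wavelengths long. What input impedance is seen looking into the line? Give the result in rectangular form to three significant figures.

βl = 2π × 0.23 = 82.8°
tan(βl) = tan(82.8°) = 7.92
Z_in = Z_0·(Z_L + jZ_0·tanβl)/(Z_0 + jZ_L·tanβl)
     = 75·(171 + j594)/(75 + j1350)

Z_in ≈ 33.3 − j7.63 Ω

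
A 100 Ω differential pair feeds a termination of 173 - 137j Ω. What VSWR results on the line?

Γ = (Z_L − Z_0)/(Z_L + Z_0) = (73 − j137)/(273 − j137)
|Γ| = 155/305 = 0.508
VSWR = (1 + |Γ|)/(1 − |Γ|) = 1.51/0.492

VSWR ≈ 3.07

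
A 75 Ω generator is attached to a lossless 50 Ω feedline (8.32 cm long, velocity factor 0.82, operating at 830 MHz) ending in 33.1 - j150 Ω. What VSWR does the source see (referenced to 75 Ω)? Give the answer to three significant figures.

λ = v/f = 0.82·c / 830 MHz = 0.296 m
βl = 2π·l/λ = 2π × 0.281 = 101°
tan(βl) = -5.12
Z_in = Z_0·(Z_L + jZ_0·tanβl)/(Z_0 + jZ_L·tanβl) = 4.14 + j27.3 Ω
Γ_s = (Z_in − Z_s)/(Z_in + Z_s) = (-70.9 + j27.3)/(79.1 + j27.3), |Γ_s| = 0.907
VSWR = (1 + |Γ_s|)/(1 − |Γ_s|)

VSWR ≈ 20.5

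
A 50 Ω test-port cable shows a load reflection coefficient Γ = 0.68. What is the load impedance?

Z_L ≈ 263 Ω

Z_L = Z_0·(1 + Γ)/(1 − Γ) = 50·(1.68)/(0.32)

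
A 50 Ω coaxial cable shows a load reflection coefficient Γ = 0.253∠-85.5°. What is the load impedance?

Z_L ≈ 45.7 − j24.6 Ω

Z_L = Z_0·(1 + Γ)/(1 − Γ) = 50·(1.02 − j0.252)/(0.98 + j0.252)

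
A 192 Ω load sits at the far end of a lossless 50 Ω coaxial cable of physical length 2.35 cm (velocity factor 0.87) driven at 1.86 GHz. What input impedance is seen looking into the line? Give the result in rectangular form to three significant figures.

λ = v/f = 0.87·c / 1.86 GHz = 0.14 m
βl = 2π·l/λ = 2π × 0.167 = 60.3°
tan(βl) = tan(60.3°) = 1.75
Z_in = Z_0·(Z_L + jZ_0·tanβl)/(Z_0 + jZ_L·tanβl)
     = 50·(192 + j87.6)/(50 + j336)

Z_in ≈ 16.9 − j26 Ω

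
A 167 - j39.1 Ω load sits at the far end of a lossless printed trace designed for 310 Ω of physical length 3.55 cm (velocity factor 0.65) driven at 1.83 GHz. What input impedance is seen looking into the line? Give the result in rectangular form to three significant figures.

λ = v/f = 0.65·c / 1.83 GHz = 0.107 m
βl = 2π·l/λ = 2π × 0.333 = 120°
tan(βl) = tan(120°) = -1.74
Z_in = Z_0·(Z_L + jZ_0·tanβl)/(Z_0 + jZ_L·tanβl)
     = 310·(167 − j577)/(242 − j290)

Z_in ≈ 452 − j198 Ω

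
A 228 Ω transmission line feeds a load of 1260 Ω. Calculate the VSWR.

VSWR ≈ 5.53

Γ = (1260 − 228)/(1260 + 228) = 0.694
VSWR = (1 + 0.694)/(1 − 0.694)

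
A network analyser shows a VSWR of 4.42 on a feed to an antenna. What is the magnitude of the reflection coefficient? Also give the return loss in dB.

|Γ| = (S − 1)/(S + 1) = (4.42 − 1)/(4.42 + 1) = 3.42/5.42
RL = −20·log₁₀|Γ| = −20·log₁₀(0.631)

|Γ| ≈ 0.631; return loss ≈ 4 dB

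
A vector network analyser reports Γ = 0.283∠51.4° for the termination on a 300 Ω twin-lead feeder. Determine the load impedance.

Z_L = Z_0·(1 + Γ)/(1 − Γ) = 300·(1.18 + j0.221)/(0.823 − j0.221)

Z_L ≈ 380 + j183 Ω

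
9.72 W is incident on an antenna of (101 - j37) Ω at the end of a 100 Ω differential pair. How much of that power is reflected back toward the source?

P_reflected ≈ 0.319 W

|Γ| = |(1 − j37)/(201 − j37)| = 0.181
|Γ|² = 0.0328
P_refl = |Γ|²·P_inc = 0.319 W, P_del = (1 − |Γ|²)·P_inc = 9.4 W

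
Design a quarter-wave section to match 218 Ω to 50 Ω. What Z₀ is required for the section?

Z_qwt ≈ 104 Ω

Z_qwt = √(Z_0·R_L) = √(50 × 218) = √10900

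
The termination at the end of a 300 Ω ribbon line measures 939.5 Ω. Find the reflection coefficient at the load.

Γ = (Z_L − Z_0)/(Z_L + Z_0) = (939.5 − 300)/(939.5 + 300) = 639.5/1240

Γ = 0.516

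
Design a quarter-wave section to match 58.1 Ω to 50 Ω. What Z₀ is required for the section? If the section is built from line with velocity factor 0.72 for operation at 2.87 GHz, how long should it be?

Z_qwt = √(Z_0·R_L) = √(50 × 58.1) = √2905
λ = 0.72·c/f = 0.0753 m, so l = λ/4 = 0.0188 m

Z_qwt ≈ 53.9 Ω; length ≈ 1.88 cm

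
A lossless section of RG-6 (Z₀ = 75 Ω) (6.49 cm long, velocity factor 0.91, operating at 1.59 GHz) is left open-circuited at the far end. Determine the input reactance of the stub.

λ = v/f = 0.91·c / 1.59 GHz = 0.172 m
βl = 2π·l/λ = 2π × 0.378 = 136°
tan(βl) = -0.963
For an open-circuited stub, Z_in = −jZ_0·cot(βl) = −jZ_0/tan(βl)

X_in ≈ 77.9 Ω (inductive)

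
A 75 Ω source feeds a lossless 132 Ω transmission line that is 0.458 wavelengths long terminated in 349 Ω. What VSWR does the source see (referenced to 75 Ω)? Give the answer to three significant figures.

βl = 2π × 0.458 = 165°
tan(βl) = -0.27
Z_in = Z_0·(Z_L + jZ_0·tanβl)/(Z_0 + jZ_L·tanβl) = 248 + j141 Ω
Γ_s = (Z_in − Z_s)/(Z_in + Z_s) = (173 + j141)/(323 + j141), |Γ_s| = 0.634
VSWR = (1 + |Γ_s|)/(1 − |Γ_s|)

VSWR ≈ 4.46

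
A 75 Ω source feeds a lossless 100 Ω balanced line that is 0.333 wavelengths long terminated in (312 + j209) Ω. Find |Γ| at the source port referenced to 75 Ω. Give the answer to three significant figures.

βl = 2π × 0.333 = 120°
tan(βl) = -1.74
Z_in = Z_0·(Z_L + jZ_0·tanβl)/(Z_0 + jZ_L·tanβl) = 24.7 + j36.4 Ω
Γ_s = (Z_in − Z_s)/(Z_in + Z_s) = (-50.3 + j36.4)/(99.7 + j36.4), |Γ_s| = 0.586

|Γ| ≈ 0.586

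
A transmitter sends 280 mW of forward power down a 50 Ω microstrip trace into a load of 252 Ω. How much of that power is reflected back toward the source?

Γ = (252 − 50)/(252 + 50) = 0.669
|Γ|² = 0.447
P_refl = |Γ|²·P_inc = 125 mW, P_del = (1 − |Γ|²)·P_inc = 155 mW

P_reflected ≈ 125 mW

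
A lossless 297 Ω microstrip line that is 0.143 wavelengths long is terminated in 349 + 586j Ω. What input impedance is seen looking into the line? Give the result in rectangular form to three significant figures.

Z_in ≈ 206 − j443 Ω

βl = 2π × 0.143 = 51.5°
tan(βl) = tan(51.5°) = 1.26
Z_in = Z_0·(Z_L + jZ_0·tanβl)/(Z_0 + jZ_L·tanβl)
     = 297·(349 + j959)/(-439 + j438)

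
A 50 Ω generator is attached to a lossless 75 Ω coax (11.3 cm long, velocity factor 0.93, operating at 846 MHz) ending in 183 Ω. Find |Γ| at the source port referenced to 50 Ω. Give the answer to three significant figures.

|Γ| ≈ 0.398

λ = v/f = 0.93·c / 846 MHz = 0.33 m
βl = 2π·l/λ = 2π × 0.343 = 123°
tan(βl) = -1.52
Z_in = Z_0·(Z_L + jZ_0·tanβl)/(Z_0 + jZ_L·tanβl) = 41.1 + j38.3 Ω
Γ_s = (Z_in − Z_s)/(Z_in + Z_s) = (-8.93 + j38.3)/(91.1 + j38.3), |Γ_s| = 0.398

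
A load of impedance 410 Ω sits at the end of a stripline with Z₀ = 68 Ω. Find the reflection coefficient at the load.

Γ = (Z_L − Z_0)/(Z_L + Z_0) = (410 − 68)/(410 + 68) = 342/478

Γ = 0.715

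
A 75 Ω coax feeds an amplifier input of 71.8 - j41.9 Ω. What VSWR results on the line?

VSWR ≈ 1.76

Γ = (Z_L − Z_0)/(Z_L + Z_0) = (-3.2 − j41.9)/(146.8 − j41.9)
|Γ| = 42/153 = 0.275
VSWR = (1 + |Γ|)/(1 − |Γ|) = 1.28/0.725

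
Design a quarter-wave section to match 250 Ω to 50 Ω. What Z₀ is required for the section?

Z_qwt = √(Z_0·R_L) = √(50 × 250) = √12500

Z_qwt ≈ 112 Ω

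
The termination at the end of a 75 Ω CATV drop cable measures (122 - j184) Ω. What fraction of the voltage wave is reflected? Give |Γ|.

|Γ| ≈ 0.704

Γ = (Z_L − Z_0)/(Z_L + Z_0) = (47 − j184)/(197 − j184)
|Γ| = 190/270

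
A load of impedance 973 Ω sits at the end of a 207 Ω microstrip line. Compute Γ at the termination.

Γ = (Z_L − Z_0)/(Z_L + Z_0) = (973 − 207)/(973 + 207) = 766/1180

Γ = 0.649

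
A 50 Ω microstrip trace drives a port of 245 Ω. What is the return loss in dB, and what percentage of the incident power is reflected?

Γ = (245 − 50)/(245 + 50) = 0.661
RL = −20·log₁₀(0.661) = 3.6 dB
P_refl/P_inc = |Γ|² = 0.437

RL ≈ 3.6 dB; 43.7% of incident power reflected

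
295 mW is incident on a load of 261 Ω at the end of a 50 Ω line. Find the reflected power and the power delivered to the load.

Γ = (261 − 50)/(261 + 50) = 0.678
|Γ|² = 0.46
P_refl = |Γ|²·P_inc = 136 mW, P_del = (1 − |Γ|²)·P_inc = 159 mW

P_reflected ≈ 136 mW; P_delivered ≈ 159 mW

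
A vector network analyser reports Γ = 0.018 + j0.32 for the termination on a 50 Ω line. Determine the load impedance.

Z_L = Z_0·(1 + Γ)/(1 − Γ) = 50·(1.02 + j0.32)/(0.982 − j0.32)

Z_L ≈ 42.1 + j30 Ω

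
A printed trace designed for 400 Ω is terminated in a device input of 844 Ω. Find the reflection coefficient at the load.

Γ = 0.357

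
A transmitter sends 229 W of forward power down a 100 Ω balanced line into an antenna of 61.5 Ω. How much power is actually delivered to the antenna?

P_delivered ≈ 216 W

Γ = (61.5 − 100)/(61.5 + 100) = -0.238
|Γ|² = 0.0568
P_refl = |Γ|²·P_inc = 13 W, P_del = (1 − |Γ|²)·P_inc = 216 W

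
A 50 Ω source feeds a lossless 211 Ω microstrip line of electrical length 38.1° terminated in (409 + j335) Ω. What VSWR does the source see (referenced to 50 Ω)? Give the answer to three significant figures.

tan(βl) = 0.784
Z_in = Z_0·(Z_L + jZ_0·tanβl)/(Z_0 + jZ_L·tanβl) = 279 − j314 Ω
Γ_s = (Z_in − Z_s)/(Z_in + Z_s) = (229 − j314)/(329 − j314), |Γ_s| = 0.855
VSWR = (1 + |Γ_s|)/(1 − |Γ_s|)

VSWR ≈ 12.8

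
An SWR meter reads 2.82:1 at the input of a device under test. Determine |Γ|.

|Γ| ≈ 0.476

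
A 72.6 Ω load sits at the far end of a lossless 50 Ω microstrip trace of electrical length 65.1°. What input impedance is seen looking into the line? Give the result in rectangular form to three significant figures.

Z_in ≈ 38 − j11.1 Ω

tan(βl) = tan(65.1°) = 2.15
Z_in = Z_0·(Z_L + jZ_0·tanβl)/(Z_0 + jZ_L·tanβl)
     = 50·(72.6 + j108)/(50 + j156)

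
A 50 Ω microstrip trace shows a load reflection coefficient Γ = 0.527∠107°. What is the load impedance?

Z_L ≈ 22.8 + j31.8 Ω

Z_L = Z_0·(1 + Γ)/(1 − Γ) = 50·(0.846 + j0.504)/(1.15 − j0.504)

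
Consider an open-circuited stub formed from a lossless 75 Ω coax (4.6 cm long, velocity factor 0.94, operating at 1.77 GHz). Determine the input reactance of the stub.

X_in ≈ 18.6 Ω (inductive)

λ = v/f = 0.94·c / 1.77 GHz = 0.159 m
βl = 2π·l/λ = 2π × 0.289 = 104°
tan(βl) = -4.03
For an open-circuited stub, Z_in = −jZ_0·cot(βl) = −jZ_0/tan(βl)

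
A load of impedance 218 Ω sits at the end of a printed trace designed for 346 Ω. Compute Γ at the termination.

Γ = -0.227

Γ = (Z_L − Z_0)/(Z_L + Z_0) = (218 − 346)/(218 + 346) = -128/564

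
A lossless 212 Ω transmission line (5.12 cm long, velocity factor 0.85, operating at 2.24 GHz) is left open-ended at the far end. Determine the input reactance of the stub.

X_in ≈ 649 Ω (inductive)

λ = v/f = 0.85·c / 2.24 GHz = 0.114 m
βl = 2π·l/λ = 2π × 0.45 = 162°
tan(βl) = -0.327
For an open-ended stub, Z_in = −jZ_0·cot(βl) = −jZ_0/tan(βl)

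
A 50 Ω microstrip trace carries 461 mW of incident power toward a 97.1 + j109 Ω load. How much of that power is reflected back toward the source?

|Γ| = |(47.1 + j109)/(147.1 + j109)| = 0.649
|Γ|² = 0.421
P_refl = |Γ|²·P_inc = 194 mW, P_del = (1 − |Γ|²)·P_inc = 267 mW

P_reflected ≈ 194 mW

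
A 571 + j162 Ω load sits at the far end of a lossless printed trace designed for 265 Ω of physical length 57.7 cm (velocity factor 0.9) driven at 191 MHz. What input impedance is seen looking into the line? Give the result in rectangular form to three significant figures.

λ = v/f = 0.9·c / 191 MHz = 1.41 m
βl = 2π·l/λ = 2π × 0.408 = 147°
tan(βl) = tan(147°) = -0.651
Z_in = Z_0·(Z_L + jZ_0·tanβl)/(Z_0 + jZ_L·tanβl)
     = 265·(571 − j10.5)/(370 − j372)

Z_in ≈ 207 + j201 Ω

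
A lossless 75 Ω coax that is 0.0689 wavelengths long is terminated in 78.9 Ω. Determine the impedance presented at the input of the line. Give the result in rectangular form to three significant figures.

Z_in ≈ 77.4 − j2.99 Ω

βl = 2π × 0.0689 = 24.8°
tan(βl) = tan(24.8°) = 0.462
Z_in = Z_0·(Z_L + jZ_0·tanβl)/(Z_0 + jZ_L·tanβl)
     = 75·(78.9 + j34.7)/(75 + j36.5)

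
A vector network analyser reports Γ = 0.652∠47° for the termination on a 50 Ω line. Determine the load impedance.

Z_L ≈ 53.7 + j89 Ω

Z_L = Z_0·(1 + Γ)/(1 − Γ) = 50·(1.44 + j0.477)/(0.555 − j0.477)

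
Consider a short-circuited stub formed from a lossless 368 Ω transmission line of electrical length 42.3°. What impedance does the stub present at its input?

tan(βl) = 0.91
For a short-circuited stub, Z_in = jZ_0·tan(βl)

Z_in ≈ +j335 Ω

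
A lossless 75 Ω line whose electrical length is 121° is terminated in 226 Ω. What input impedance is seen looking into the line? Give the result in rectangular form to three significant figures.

Z_in ≈ 32.6 + j38.6 Ω

tan(βl) = tan(121°) = -1.66
Z_in = Z_0·(Z_L + jZ_0·tanβl)/(Z_0 + jZ_L·tanβl)
     = 75·(226 − j125)/(75 − j376)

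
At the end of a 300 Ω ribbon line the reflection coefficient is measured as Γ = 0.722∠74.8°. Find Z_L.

Z_L ≈ 126 + j366 Ω

Z_L = Z_0·(1 + Γ)/(1 − Γ) = 300·(1.19 + j0.697)/(0.811 − j0.697)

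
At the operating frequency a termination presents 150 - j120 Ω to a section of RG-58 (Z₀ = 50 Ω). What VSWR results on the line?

VSWR ≈ 5.06

Γ = (Z_L − Z_0)/(Z_L + Z_0) = (100 − j120)/(200 − j120)
|Γ| = 156/233 = 0.67
VSWR = (1 + |Γ|)/(1 − |Γ|) = 1.67/0.33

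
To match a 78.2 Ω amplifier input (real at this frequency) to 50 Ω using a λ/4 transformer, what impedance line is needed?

Z_qwt ≈ 62.5 Ω

Z_qwt = √(Z_0·R_L) = √(50 × 78.2) = √3910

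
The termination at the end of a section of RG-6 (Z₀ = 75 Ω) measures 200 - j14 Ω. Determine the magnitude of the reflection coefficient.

|Γ| ≈ 0.457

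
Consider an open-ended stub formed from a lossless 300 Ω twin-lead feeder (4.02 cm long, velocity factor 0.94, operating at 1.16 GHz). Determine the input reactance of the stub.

λ = v/f = 0.94·c / 1.16 GHz = 0.243 m
βl = 2π·l/λ = 2π × 0.165 = 59.5°
tan(βl) = 1.7
For an open-ended stub, Z_in = −jZ_0·cot(βl) = −jZ_0/tan(βl)

X_in ≈ -177 Ω (capacitive)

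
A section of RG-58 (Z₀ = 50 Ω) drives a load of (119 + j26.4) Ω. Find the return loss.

RL ≈ 7.29 dB

Γ = (69 + j26.4)/(169 + j26.4), |Γ| = 0.432
RL = −20·log₁₀|Γ| = −20·log₁₀(0.432)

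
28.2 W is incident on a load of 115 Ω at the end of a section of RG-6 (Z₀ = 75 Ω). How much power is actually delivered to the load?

Γ = (115 − 75)/(115 + 75) = 0.211
|Γ|² = 0.0443
P_refl = |Γ|²·P_inc = 1.25 W, P_del = (1 − |Γ|²)·P_inc = 27 W

P_delivered ≈ 27 W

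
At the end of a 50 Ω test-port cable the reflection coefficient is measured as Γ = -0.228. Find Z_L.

Z_L ≈ 31.4 Ω

Z_L = Z_0·(1 + Γ)/(1 − Γ) = 50·(0.772)/(1.23)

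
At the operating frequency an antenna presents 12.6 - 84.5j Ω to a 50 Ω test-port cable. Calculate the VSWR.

VSWR ≈ 15.5

Γ = (Z_L − Z_0)/(Z_L + Z_0) = (-37.4 − j84.5)/(62.6 − j84.5)
|Γ| = 92.4/105 = 0.879
VSWR = (1 + |Γ|)/(1 − |Γ|) = 1.88/0.121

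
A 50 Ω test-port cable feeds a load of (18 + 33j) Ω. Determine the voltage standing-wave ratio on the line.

Γ = (Z_L − Z_0)/(Z_L + Z_0) = (-32 + j33)/(68 + j33)
|Γ| = 46/75.6 = 0.608
VSWR = (1 + |Γ|)/(1 − |Γ|) = 1.61/0.392

VSWR ≈ 4.1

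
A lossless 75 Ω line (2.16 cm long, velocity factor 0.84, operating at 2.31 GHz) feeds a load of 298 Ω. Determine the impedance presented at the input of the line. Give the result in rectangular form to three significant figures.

Z_in ≈ 20.9 − j23.6 Ω

λ = v/f = 0.84·c / 2.31 GHz = 0.109 m
βl = 2π·l/λ = 2π × 0.198 = 71.3°
tan(βl) = tan(71.3°) = 2.95
Z_in = Z_0·(Z_L + jZ_0·tanβl)/(Z_0 + jZ_L·tanβl)
     = 75·(298 + j221)/(75 + j879)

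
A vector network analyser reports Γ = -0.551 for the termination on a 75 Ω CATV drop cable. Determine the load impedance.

Z_L = Z_0·(1 + Γ)/(1 − Γ) = 75·(0.449)/(1.55)

Z_L ≈ 21.7 Ω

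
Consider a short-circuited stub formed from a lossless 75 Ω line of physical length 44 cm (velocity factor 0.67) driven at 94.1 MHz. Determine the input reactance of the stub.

λ = v/f = 0.67·c / 94.1 MHz = 2.14 m
βl = 2π·l/λ = 2π × 0.206 = 74.2°
tan(βl) = 3.52
For a short-circuited stub, Z_in = jZ_0·tan(βl)

X_in ≈ 264 Ω (inductive)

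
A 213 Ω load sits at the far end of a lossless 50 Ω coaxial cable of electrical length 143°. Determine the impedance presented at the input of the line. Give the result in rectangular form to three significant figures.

Z_in ≈ 29.5 + j57.2 Ω

tan(βl) = tan(143°) = -0.754
Z_in = Z_0·(Z_L + jZ_0·tanβl)/(Z_0 + jZ_L·tanβl)
     = 50·(213 − j37.7)/(50 − j161)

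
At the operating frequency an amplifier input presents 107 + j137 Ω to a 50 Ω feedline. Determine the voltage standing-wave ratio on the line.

Γ = (Z_L − Z_0)/(Z_L + Z_0) = (57 + j137)/(157 + j137)
|Γ| = 148/208 = 0.712
VSWR = (1 + |Γ|)/(1 − |Γ|) = 1.71/0.288

VSWR ≈ 5.95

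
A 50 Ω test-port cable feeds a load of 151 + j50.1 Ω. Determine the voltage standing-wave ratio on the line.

Γ = (Z_L − Z_0)/(Z_L + Z_0) = (101 + j50.1)/(201 + j50.1)
|Γ| = 113/207 = 0.544
VSWR = (1 + |Γ|)/(1 − |Γ|) = 1.54/0.456

VSWR ≈ 3.39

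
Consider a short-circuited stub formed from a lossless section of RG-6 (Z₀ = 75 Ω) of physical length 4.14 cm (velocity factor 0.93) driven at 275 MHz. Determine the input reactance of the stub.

X_in ≈ 19.7 Ω (inductive)

λ = v/f = 0.93·c / 275 MHz = 1.01 m
βl = 2π·l/λ = 2π × 0.0408 = 14.7°
tan(βl) = 0.262
For a short-circuited stub, Z_in = jZ_0·tan(βl)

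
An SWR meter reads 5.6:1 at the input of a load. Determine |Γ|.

|Γ| ≈ 0.697

|Γ| = (S − 1)/(S + 1) = (5.6 − 1)/(5.6 + 1) = 4.6/6.6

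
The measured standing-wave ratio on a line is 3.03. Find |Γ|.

|Γ| ≈ 0.504

|Γ| = (S − 1)/(S + 1) = (3.03 − 1)/(3.03 + 1) = 2.03/4.03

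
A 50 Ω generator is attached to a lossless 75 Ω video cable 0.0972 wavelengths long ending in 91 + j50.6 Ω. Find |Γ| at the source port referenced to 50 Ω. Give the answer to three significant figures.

βl = 2π × 0.0972 = 35°
tan(βl) = 0.7
Z_in = Z_0·(Z_L + jZ_0·tanβl)/(Z_0 + jZ_L·tanβl) = 136 − j22.9 Ω
Γ_s = (Z_in − Z_s)/(Z_in + Z_s) = (85.6 − j22.9)/(186 − j22.9), |Γ_s| = 0.474

|Γ| ≈ 0.474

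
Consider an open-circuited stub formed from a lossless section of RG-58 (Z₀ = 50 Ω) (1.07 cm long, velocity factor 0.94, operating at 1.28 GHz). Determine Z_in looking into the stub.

Z_in ≈ −j159 Ω

λ = v/f = 0.94·c / 1.28 GHz = 0.22 m
βl = 2π·l/λ = 2π × 0.0486 = 17.5°
tan(βl) = 0.315
For an open-circuited stub, Z_in = −jZ_0·cot(βl) = −jZ_0/tan(βl)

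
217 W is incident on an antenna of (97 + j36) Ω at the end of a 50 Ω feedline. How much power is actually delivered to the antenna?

|Γ| = |(47 + j36)/(147 + j36)| = 0.391
|Γ|² = 0.153
P_refl = |Γ|²·P_inc = 33.2 W, P_del = (1 − |Γ|²)·P_inc = 184 W

P_delivered ≈ 184 W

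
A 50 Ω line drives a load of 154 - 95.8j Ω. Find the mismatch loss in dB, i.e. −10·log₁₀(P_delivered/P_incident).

Γ = (104 − j95.8)/(204 − j95.8), |Γ| = 0.627
|Γ|² = 0.394, so P_del/P_inc = 1 − |Γ|² = 0.606
ML = −10·log₁₀(1 − |Γ|²)

mismatch loss ≈ 2.17 dB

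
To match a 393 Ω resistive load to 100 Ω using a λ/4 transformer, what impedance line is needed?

Z_qwt ≈ 198 Ω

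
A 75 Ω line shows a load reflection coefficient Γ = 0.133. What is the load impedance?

Z_L = Z_0·(1 + Γ)/(1 − Γ) = 75·(1.13)/(0.867)

Z_L ≈ 98 Ω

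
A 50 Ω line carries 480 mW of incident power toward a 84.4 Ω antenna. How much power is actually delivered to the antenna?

Γ = (84.4 − 50)/(84.4 + 50) = 0.256
|Γ|² = 0.0655
P_refl = |Γ|²·P_inc = 31.4 mW, P_del = (1 − |Γ|²)·P_inc = 449 mW

P_delivered ≈ 449 mW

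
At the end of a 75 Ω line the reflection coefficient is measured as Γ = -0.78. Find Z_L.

Z_L = Z_0·(1 + Γ)/(1 − Γ) = 75·(0.22)/(1.78)

Z_L ≈ 9.27 Ω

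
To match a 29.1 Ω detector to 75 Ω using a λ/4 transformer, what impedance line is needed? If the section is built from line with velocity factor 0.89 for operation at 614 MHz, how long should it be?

Z_qwt = √(Z_0·R_L) = √(75 × 29.1) = √2182
λ = 0.89·c/f = 0.435 m, so l = λ/4 = 0.109 m

Z_qwt ≈ 46.7 Ω; length ≈ 10.9 cm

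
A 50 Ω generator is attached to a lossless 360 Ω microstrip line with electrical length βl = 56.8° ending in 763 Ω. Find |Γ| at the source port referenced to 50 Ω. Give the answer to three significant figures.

|Γ| ≈ 0.751

tan(βl) = 1.53
Z_in = Z_0·(Z_L + jZ_0·tanβl)/(Z_0 + jZ_L·tanβl) = 221 − j167 Ω
Γ_s = (Z_in − Z_s)/(Z_in + Z_s) = (171 − j167)/(271 − j167), |Γ_s| = 0.751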